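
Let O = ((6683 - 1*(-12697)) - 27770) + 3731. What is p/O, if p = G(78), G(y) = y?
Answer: -26/1553 ≈ -0.016742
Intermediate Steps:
p = 78
O = -4659 (O = ((6683 + 12697) - 27770) + 3731 = (19380 - 27770) + 3731 = -8390 + 3731 = -4659)
p/O = 78/(-4659) = 78*(-1/4659) = -26/1553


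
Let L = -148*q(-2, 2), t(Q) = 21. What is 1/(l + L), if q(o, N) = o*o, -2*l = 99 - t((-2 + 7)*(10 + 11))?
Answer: -1/631 ≈ -0.0015848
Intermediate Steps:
l = -39 (l = -(99 - 1*21)/2 = -(99 - 21)/2 = -½*78 = -39)
q(o, N) = o²
L = -592 (L = -148*(-2)² = -148*4 = -592)
1/(l + L) = 1/(-39 - 592) = 1/(-631) = -1/631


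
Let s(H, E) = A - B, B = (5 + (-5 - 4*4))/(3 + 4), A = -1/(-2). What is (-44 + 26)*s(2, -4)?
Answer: -351/7 ≈ -50.143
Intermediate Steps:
A = 1/2 (A = -1*(-1/2) = 1/2 ≈ 0.50000)
B = -16/7 (B = (5 + (-5 - 16))/7 = (5 - 21)*(1/7) = -16*1/7 = -16/7 ≈ -2.2857)
s(H, E) = 39/14 (s(H, E) = 1/2 - 1*(-16/7) = 1/2 + 16/7 = 39/14)
(-44 + 26)*s(2, -4) = (-44 + 26)*(39/14) = -18*39/14 = -351/7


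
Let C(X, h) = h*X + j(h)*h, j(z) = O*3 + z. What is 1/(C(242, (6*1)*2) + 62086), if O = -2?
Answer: 1/65062 ≈ 1.5370e-5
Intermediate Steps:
j(z) = -6 + z (j(z) = -2*3 + z = -6 + z)
C(X, h) = X*h + h*(-6 + h) (C(X, h) = h*X + (-6 + h)*h = X*h + h*(-6 + h))
1/(C(242, (6*1)*2) + 62086) = 1/(((6*1)*2)*(-6 + 242 + (6*1)*2) + 62086) = 1/((6*2)*(-6 + 242 + 6*2) + 62086) = 1/(12*(-6 + 242 + 12) + 62086) = 1/(12*248 + 62086) = 1/(2976 + 62086) = 1/65062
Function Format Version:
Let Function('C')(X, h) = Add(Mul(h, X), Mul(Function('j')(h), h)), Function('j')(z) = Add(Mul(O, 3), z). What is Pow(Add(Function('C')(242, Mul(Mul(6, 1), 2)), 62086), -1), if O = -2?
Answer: Rational(1, 65062) ≈ 1.5370e-5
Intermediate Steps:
Function('j')(z) = Add(-6, z) (Function('j')(z) = Add(Mul(-2, 3), z) = Add(-6, z))
Function('C')(X, h) = Add(Mul(X, h), Mul(h, Add(-6, h))) (Function('C')(X, h) = Add(Mul(h, X), Mul(Add(-6, h), h)) = Add(Mul(X, h), Mul(h, Add(-6, h))))
Pow(Add(Function('C')(242, Mul(Mul(6, 1), 2)), 62086), -1) = Pow(Add(Mul(Mul(Mul(6, 1), 2), Add(-6, 242, Mul(Mul(6, 1), 2))), 62086), -1) = Pow(Add(Mul(Mul(6, 2), Add(-6, 242, Mul(6, 2))), 62086), -1) = Pow(Add(Mul(12, Add(-6, 242, 12)), 62086), -1) = Pow(Add(Mul(12, 248), 62086), -1) = Pow(Add(2976, 62086), -1) = Pow(65062, -1) = Rational(1, 65062)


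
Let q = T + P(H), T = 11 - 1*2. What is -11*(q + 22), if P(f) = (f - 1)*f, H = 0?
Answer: -341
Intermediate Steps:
T = 9 (T = 11 - 2 = 9)
P(f) = f*(-1 + f) (P(f) = (-1 + f)*f = f*(-1 + f))
q = 9 (q = 9 + 0*(-1 + 0) = 9 + 0*(-1) = 9 + 0 = 9)
-11*(q + 22) = -11*(9 + 22) = -11*31 = -341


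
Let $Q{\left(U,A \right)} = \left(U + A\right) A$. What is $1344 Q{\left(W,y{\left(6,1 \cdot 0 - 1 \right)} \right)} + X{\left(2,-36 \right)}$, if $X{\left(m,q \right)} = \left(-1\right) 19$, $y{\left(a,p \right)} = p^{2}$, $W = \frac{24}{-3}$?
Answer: $-9427$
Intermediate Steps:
$W = -8$ ($W = 24 \left(- \frac{1}{3}\right) = -8$)
$Q{\left(U,A \right)} = A \left(A + U\right)$ ($Q{\left(U,A \right)} = \left(A + U\right) A = A \left(A + U\right)$)
$X{\left(m,q \right)} = -19$
$1344 Q{\left(W,y{\left(6,1 \cdot 0 - 1 \right)} \right)} + X{\left(2,-36 \right)} = 1344 \left(1 \cdot 0 - 1\right)^{2} \left(\left(1 \cdot 0 - 1\right)^{2} - 8\right) - 19 = 1344 \left(0 - 1\right)^{2} \left(\left(0 - 1\right)^{2} - 8\right) - 19 = 1344 \left(-1\right)^{2} \left(\left(-1\right)^{2} - 8\right) - 19 = 1344 \cdot 1 \left(1 - 8\right) - 19 = 1344 \cdot 1 \left(-7\right) - 19 = 1344 \left(-7\right) - 19 = -9408 - 19 = -9427$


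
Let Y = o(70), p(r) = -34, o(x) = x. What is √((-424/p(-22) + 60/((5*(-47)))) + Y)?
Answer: √52486310/799 ≈ 9.0673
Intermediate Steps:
Y = 70
√((-424/p(-22) + 60/((5*(-47)))) + Y) = √((-424/(-34) + 60/((5*(-47)))) + 70) = √((-424*(-1/34) + 60/(-235)) + 70) = √((212/17 + 60*(-1/235)) + 70) = √((212/17 - 12/47) + 70) = √(9760/799 + 70) = √(65690/799) = √52486310/799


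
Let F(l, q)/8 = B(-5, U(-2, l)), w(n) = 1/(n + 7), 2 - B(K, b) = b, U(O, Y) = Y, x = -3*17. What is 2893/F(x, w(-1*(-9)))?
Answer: 2893/424 ≈ 6.8231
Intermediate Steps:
x = -51
B(K, b) = 2 - b
w(n) = 1/(7 + n)
F(l, q) = 16 - 8*l (F(l, q) = 8*(2 - l) = 16 - 8*l)
2893/F(x, w(-1*(-9))) = 2893/(16 - 8*(-51)) = 2893/(16 + 408) = 2893/424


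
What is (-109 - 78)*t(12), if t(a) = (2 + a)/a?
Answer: -1309/6 ≈ -218.17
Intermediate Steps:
t(a) = (2 + a)/a
(-109 - 78)*t(12) = (-109 - 78)*((2 + 12)/12) = -187*14/12 = -187*7/6 = -1309/6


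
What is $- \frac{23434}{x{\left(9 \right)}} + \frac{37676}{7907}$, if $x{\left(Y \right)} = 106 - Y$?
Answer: $- \frac{181638066}{766979} \approx -236.82$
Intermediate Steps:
$- \frac{23434}{x{\left(9 \right)}} + \frac{37676}{7907} = - \frac{23434}{106 - 9} + \frac{37676}{7907} = - \frac{23434}{106 - 9} + 37676 \cdot \frac{1}{7907} = - \frac{23434}{97} + \frac{37676}{7907} = - \frac{181638066}{766979}$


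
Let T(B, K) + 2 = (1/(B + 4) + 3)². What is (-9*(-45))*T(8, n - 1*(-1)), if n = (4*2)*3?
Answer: 48645/16 ≈ 3040.3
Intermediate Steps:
n = 24 (n = 8*3 = 24)
T(B, K) = -2 + (3 + 1/(4 + B))² (T(B, K) = -2 + (1/(B + 4) + 3)² = -2 + (1/(4 + B) + 3)² = -2 + (3 + 1/(4 + B))²)
(-9*(-45))*T(8, n - 1*(-1)) = (-9*(-45))*(-2 + (13 + 3*8)²/(4 + 8)²) = 405*(-2 + (13 + 24)²/12²) = 405*(-2 + (1/144)*37²) = 405*(-2 + (1/144)*1369) = 405*(-2 + 1369/144) = 405*(1081/144) = 48645/16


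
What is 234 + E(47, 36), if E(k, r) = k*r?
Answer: 1926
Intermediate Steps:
234 + E(47, 36) = 234 + 47*36 = 234 + 1692 = 1926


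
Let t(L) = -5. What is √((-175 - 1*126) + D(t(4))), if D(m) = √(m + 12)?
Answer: √(-301 + √7) ≈ 17.273*I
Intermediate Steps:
D(m) = √(12 + m)
√((-175 - 1*126) + D(t(4))) = √((-175 - 1*126) + √(12 - 5)) = √((-175 - 126) + √7) = √(-301 + √7)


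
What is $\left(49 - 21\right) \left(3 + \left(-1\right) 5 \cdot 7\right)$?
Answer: $-896$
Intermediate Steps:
$\left(49 - 21\right) \left(3 + \left(-1\right) 5 \cdot 7\right) = 28 \left(3 - 35\right) = 28 \left(-32\right) = -896$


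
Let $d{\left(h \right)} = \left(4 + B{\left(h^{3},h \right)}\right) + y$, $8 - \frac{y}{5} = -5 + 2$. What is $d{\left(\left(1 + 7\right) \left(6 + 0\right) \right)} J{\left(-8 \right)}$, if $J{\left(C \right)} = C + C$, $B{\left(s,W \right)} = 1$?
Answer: $-960$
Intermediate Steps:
$y = 55$ ($y = 40 - 5 \left(-5 + 2\right) = 40 - -15 = 40 + 15 = 55$)
$J{\left(C \right)} = 2 C$
$d{\left(h \right)} = 60$ ($d{\left(h \right)} = \left(4 + 1\right) + 55 = 5 + 55 = 60$)
$d{\left(\left(1 + 7\right) \left(6 + 0\right) \right)} J{\left(-8 \right)} = 60 \cdot 2 \left(-8\right) = 60 \left(-16\right) = -960$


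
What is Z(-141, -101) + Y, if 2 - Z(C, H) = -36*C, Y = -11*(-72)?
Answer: -4282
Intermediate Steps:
Y = 792
Z(C, H) = 2 + 36*C (Z(C, H) = 2 - (-36)*C = 2 + 36*C)
Z(-141, -101) + Y = (2 + 36*(-141)) + 792 = (2 - 5076) + 792 = -5074 + 792 = -4282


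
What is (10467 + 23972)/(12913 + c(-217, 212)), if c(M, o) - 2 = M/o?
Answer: 7301068/2737763 ≈ 2.6668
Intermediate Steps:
c(M, o) = 2 + M/o
(10467 + 23972)/(12913 + c(-217, 212)) = (10467 + 23972)/(12913 + (2 - 217/212)) = 34439/(12913 + (2 - 217*1/212)) = 34439/(12913 + (2 - 217/212)) = 34439/(12913 + 207/212) = 34439/(2737763/212) = 34439*(212/2737763) = 7301068/2737763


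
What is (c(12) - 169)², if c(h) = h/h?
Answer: 28224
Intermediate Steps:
c(h) = 1
(c(12) - 169)² = (1 - 169)² = (-168)² = 28224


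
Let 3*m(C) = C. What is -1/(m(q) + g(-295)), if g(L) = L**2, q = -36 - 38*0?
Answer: -1/87013 ≈ -1.1493e-5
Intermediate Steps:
q = -36 (q = -36 - 1*0 = -36 + 0 = -36)
m(C) = C/3
-1/(m(q) + g(-295)) = -1/((1/3)*(-36) + (-295)**2) = -1/(-12 + 87025) = -1/87013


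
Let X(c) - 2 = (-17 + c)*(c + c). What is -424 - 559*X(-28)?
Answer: -1410222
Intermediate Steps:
X(c) = 2 + 2*c*(-17 + c) (X(c) = 2 + (-17 + c)*(c + c) = 2 + (-17 + c)*(2*c) = 2 + 2*c*(-17 + c))
-424 - 559*X(-28) = -424 - 559*(2 - 34*(-28) + 2*(-28)²) = -424 - 559*(2 + 952 + 2*784) = -424 - 559*(2 + 952 + 1568) = -424 - 559*2522 = -424 - 1409798 = -1410222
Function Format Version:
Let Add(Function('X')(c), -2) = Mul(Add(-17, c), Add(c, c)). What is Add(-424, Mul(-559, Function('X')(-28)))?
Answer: -1410222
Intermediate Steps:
Function('X')(c) = Add(2, Mul(2, c, Add(-17, c))) (Function('X')(c) = Add(2, Mul(Add(-17, c), Add(c, c))) = Add(2, Mul(Add(-17, c), Mul(2, c))) = Add(2, Mul(2, c, Add(-17, c))))
Add(-424, Mul(-559, Function('X')(-28))) = Add(-424, Mul(-559, Add(2, Mul(-34, -28), Mul(2, Pow(-28, 2))))) = Add(-424, Mul(-559, Add(2, 952, Mul(2, 784)))) = Add(-424, Mul(-559, Add(2, 952, 1568))) = Add(-424, Mul(-559, 2522)) = Add(-424, -1409798) = -1410222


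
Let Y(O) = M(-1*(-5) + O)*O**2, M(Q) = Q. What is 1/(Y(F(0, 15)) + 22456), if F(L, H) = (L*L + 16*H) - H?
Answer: 1/11666206 ≈ 8.5718e-8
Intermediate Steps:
F(L, H) = L**2 + 15*H (F(L, H) = (L**2 + 16*H) - H = L**2 + 15*H)
Y(O) = O**2*(5 + O) (Y(O) = (-1*(-5) + O)*O**2 = (5 + O)*O**2 = O**2*(5 + O))
1/(Y(F(0, 15)) + 22456) = 1/((0**2 + 15*15)**2*(5 + (0**2 + 15*15)) + 22456) = 1/((0 + 225)**2*(5 + (0 + 225)) + 22456) = 1/(225**2*(5 + 225) + 22456) = 1/(50625*230 + 22456) = 1/(11643750 + 22456) = 1/11666206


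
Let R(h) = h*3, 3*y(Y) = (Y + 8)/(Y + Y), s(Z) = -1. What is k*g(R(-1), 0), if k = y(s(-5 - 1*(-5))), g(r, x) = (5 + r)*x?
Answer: 0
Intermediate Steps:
y(Y) = (8 + Y)/(6*Y) (y(Y) = ((Y + 8)/(Y + Y))/3 = ((8 + Y)/((2*Y)))/3 = ((8 + Y)*(1/(2*Y)))/3 = ((8 + Y)/(2*Y))/3 = (8 + Y)/(6*Y))
R(h) = 3*h
g(r, x) = x*(5 + r)
k = -7/6 (k = (⅙)*(8 - 1)/(-1) = (⅙)*(-1)*7 = -7/6 ≈ -1.1667)
k*g(R(-1), 0) = -0*(5 + 3*(-1)) = -0*(5 - 3) = -0*2 = -7/6*0 = 0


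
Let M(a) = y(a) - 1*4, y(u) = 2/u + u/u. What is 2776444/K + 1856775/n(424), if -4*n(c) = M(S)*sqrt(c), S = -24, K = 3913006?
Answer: 1388222/1956503 + 22281300*sqrt(106)/1961 ≈ 1.1698e+5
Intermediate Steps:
y(u) = 1 + 2/u (y(u) = 2/u + 1 = 1 + 2/u)
M(a) = -4 + (2 + a)/a (M(a) = (2 + a)/a - 1*4 = (2 + a)/a - 4 = -4 + (2 + a)/a)
n(c) = 37*sqrt(c)/48 (n(c) = -(-3 + 2/(-24))*sqrt(c)/4 = -(-3 + 2*(-1/24))*sqrt(c)/4 = -(-3 - 1/12)*sqrt(c)/4 = -(-37)*sqrt(c)/48 = 37*sqrt(c)/48)
2776444/K + 1856775/n(424) = 2776444/3913006 + 1856775/((37*sqrt(424)/48)) = 2776444*(1/3913006) + 1856775/((37*(2*sqrt(106))/48)) = 1388222/1956503 + 1856775/((37*sqrt(106)/24)) = 1388222/1956503 + 1856775*(12*sqrt(106)/1961) = 1388222/1956503 + 22281300*sqrt(106)/1961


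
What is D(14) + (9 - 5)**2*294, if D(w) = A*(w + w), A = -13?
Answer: 4340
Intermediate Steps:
D(w) = -26*w (D(w) = -13*(w + w) = -26*w)
D(14) + (9 - 5)**2*294 = -26*14 + (9 - 5)**2*294 = -364 + 4**2*294 = -364 + 16*294 = -364 + 4704 = 4340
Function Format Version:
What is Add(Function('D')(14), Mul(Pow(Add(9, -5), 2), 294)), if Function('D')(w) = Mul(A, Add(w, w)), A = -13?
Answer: 4340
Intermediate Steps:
Function('D')(w) = Mul(-26, w) (Function('D')(w) = Mul(-13, Add(w, w)) = Mul(-13, Mul(2, w)) = Mul(-26, w))
Add(Function('D')(14), Mul(Pow(Add(9, -5), 2), 294)) = Add(Mul(-26, 14), Mul(Pow(Add(9, -5), 2), 294)) = Add(-364, Mul(Pow(4, 2), 294)) = Add(-364, Mul(16, 294)) = Add(-364, 4704) = 4340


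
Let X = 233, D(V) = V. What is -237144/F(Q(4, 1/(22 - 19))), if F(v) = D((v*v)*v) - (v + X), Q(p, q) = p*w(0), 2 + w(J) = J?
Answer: 237144/737 ≈ 321.77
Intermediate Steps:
w(J) = -2 + J
Q(p, q) = -2*p (Q(p, q) = p*(-2 + 0) = p*(-2) = -2*p)
F(v) = -233 + v³ - v (F(v) = (v*v)*v - (v + 233) = v²*v - (233 + v) = v³ + (-233 - v) = -233 + v³ - v)
-237144/F(Q(4, 1/(22 - 19))) = -237144/(-233 + (-2*4)³ - (-2)*4) = -237144/(-233 + (-8)³ - 1*(-8)) = -237144/(-233 - 512 + 8) = -237144/(-737) = -237144*(-1/737) = 237144/737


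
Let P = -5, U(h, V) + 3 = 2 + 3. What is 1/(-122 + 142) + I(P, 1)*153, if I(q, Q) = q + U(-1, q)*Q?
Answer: -9179/20 ≈ -458.95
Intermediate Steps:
U(h, V) = 2 (U(h, V) = -3 + (2 + 3) = -3 + 5 = 2)
I(q, Q) = q + 2*Q
1/(-122 + 142) + I(P, 1)*153 = 1/(-122 + 142) + (-5 + 2*1)*153 = 1/20 + (-5 + 2)*153 = 1/20 - 3*153 = 1/20 - 459 = -9179/20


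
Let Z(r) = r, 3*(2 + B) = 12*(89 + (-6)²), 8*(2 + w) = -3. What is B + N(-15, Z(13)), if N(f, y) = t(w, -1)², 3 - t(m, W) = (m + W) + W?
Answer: 35353/64 ≈ 552.39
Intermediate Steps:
w = -19/8 (w = -2 + (⅛)*(-3) = -2 - 3/8 = -19/8 ≈ -2.3750)
B = 498 (B = -2 + (12*(89 + (-6)²))/3 = -2 + (12*(89 + 36))/3 = -2 + (12*125)/3 = -2 + (⅓)*1500 = -2 + 500 = 498)
t(m, W) = 3 - m - 2*W (t(m, W) = 3 - ((m + W) + W) = 3 - ((W + m) + W) = 3 - (m + 2*W) = 3 + (-m - 2*W) = 3 - m - 2*W)
N(f, y) = 3481/64 (N(f, y) = (3 - 1*(-19/8) - 2*(-1))² = (3 + 19/8 + 2)² = (59/8)² = 3481/64)
B + N(-15, Z(13)) = 498 + 3481/64 = 35353/64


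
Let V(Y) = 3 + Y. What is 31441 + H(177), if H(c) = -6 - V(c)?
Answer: 31255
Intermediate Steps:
H(c) = -9 - c (H(c) = -6 - (3 + c) = -6 + (-3 - c) = -9 - c)
31441 + H(177) = 31441 + (-9 - 1*177) = 31441 + (-9 - 177) = 31441 - 186 = 31255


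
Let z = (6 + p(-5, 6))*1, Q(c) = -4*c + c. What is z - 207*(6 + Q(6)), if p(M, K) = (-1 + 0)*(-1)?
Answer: 2491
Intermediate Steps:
p(M, K) = 1 (p(M, K) = -1*(-1) = 1)
Q(c) = -3*c
z = 7 (z = (6 + 1)*1 = 7*1 = 7)
z - 207*(6 + Q(6)) = 7 - 207*(6 - 3*6) = 7 - 207*(6 - 18) = 7 - 207*(-12) = 7 - 69*(-36) = 7 + 2484 = 2491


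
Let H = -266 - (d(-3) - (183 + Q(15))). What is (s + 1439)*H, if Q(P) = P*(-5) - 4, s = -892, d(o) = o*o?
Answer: -93537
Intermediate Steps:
d(o) = o²
Q(P) = -4 - 5*P (Q(P) = -5*P - 4 = -4 - 5*P)
H = -171 (H = -266 - ((-3)² - (183 + (-4 - 5*15))) = -266 - (9 - (183 + (-4 - 75))) = -266 - (9 - (183 - 79)) = -266 - (9 - 1*104) = -266 - (9 - 104) = -266 - 1*(-95) = -266 + 95 = -171)
(s + 1439)*H = (-892 + 1439)*(-171) = 547*(-171) = -93537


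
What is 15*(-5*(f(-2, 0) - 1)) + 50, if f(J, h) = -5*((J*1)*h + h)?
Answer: 125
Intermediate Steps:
f(J, h) = -5*h - 5*J*h (f(J, h) = -5*(J*h + h) = -5*(h + J*h) = -5*h - 5*J*h)
15*(-5*(f(-2, 0) - 1)) + 50 = 15*(-5*(-5*0*(1 - 2) - 1)) + 50 = 15*(-5*(-5*0*(-1) - 1)) + 50 = 15*(-5*(0 - 1)) + 50 = 15*(-5*(-1)) + 50 = 15*5 + 50 = 75 + 50 = 125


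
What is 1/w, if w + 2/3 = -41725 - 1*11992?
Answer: -3/161153 ≈ -1.8616e-5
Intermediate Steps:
w = -161153/3 (w = -⅔ + (-41725 - 1*11992) = -⅔ + (-41725 - 11992) = -⅔ - 53717 = -161153/3 ≈ -53718.)
1/w = 1/(-161153/3) = -3/161153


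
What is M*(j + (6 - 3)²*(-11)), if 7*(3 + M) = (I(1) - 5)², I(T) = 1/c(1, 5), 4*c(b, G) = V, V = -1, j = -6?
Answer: -900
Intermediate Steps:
c(b, G) = -¼ (c(b, G) = (¼)*(-1) = -¼)
I(T) = -4 (I(T) = 1/(-¼) = -4)
M = 60/7 (M = -3 + (-4 - 5)²/7 = -3 + (⅐)*(-9)² = -3 + (⅐)*81 = -3 + 81/7 = 60/7 ≈ 8.5714)
M*(j + (6 - 3)²*(-11)) = 60*(-6 + (6 - 3)²*(-11))/7 = 60*(-6 + 3²*(-11))/7 = 60*(-6 + 9*(-11))/7 = 60*(-6 - 99)/7 = (60/7)*(-105) = -900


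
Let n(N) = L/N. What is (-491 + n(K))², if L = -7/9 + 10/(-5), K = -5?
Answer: 19483396/81 ≈ 2.4054e+5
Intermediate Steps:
L = -25/9 (L = -7*⅑ + 10*(-⅕) = -7/9 - 2 = -25/9 ≈ -2.7778)
n(N) = -25/(9*N)
(-491 + n(K))² = (-491 - 25/9/(-5))² = (-491 - 25/9*(-⅕))² = (-491 + 5/9)² = (-4414/9)² = 19483396/81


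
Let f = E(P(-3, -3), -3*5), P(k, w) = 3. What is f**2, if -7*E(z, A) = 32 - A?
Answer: 2209/49 ≈ 45.082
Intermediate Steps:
E(z, A) = -32/7 + A/7 (E(z, A) = -(32 - A)/7 = -32/7 + A/7)
f = -47/7 (f = -32/7 + (-3*5)/7 = -32/7 + (1/7)*(-15) = -32/7 - 15/7 = -47/7 ≈ -6.7143)
f**2 = (-47/7)**2 = 2209/49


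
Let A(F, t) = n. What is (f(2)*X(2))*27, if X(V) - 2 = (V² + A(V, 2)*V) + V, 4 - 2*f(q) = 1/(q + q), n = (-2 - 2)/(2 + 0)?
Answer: 405/2 ≈ 202.50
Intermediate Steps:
n = -2 (n = -4/2 = -4*½ = -2)
A(F, t) = -2
f(q) = 2 - 1/(4*q) (f(q) = 2 - 1/(2*(q + q)) = 2 - 1/(2*q)/2 = 2 - 1/(4*q))
X(V) = 2 + V² - V (X(V) = 2 + ((V² - 2*V) + V) = 2 + (V² - V) = 2 + V² - V)
(f(2)*X(2))*27 = ((2 - ¼/2)*(2 + 2² - 1*2))*27 = ((2 - ¼*½)*(2 + 4 - 2))*27 = ((2 - ⅛)*4)*27 = ((15/8)*4)*27 = (15/2)*27 = 405/2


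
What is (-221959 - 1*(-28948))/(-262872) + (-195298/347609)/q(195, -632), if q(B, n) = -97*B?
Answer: 141011482333049/192043307855880 ≈ 0.73427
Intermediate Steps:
(-221959 - 1*(-28948))/(-262872) + (-195298/347609)/q(195, -632) = (-221959 - 1*(-28948))/(-262872) + (-195298/347609)/((-97*195)) = (-221959 + 28948)*(-1/262872) - 195298*1/347609/(-18915) = -193011*(-1/262872) - 195298/347609*(-1/18915) = 64337/87624 + 195298/6575024235 = 141011482333049/192043307855880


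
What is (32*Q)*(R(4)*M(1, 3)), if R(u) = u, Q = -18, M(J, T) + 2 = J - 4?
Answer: 11520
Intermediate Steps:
M(J, T) = -6 + J (M(J, T) = -2 + (J - 4) = -2 + (-4 + J) = -6 + J)
(32*Q)*(R(4)*M(1, 3)) = (32*(-18))*(4*(-6 + 1)) = -2304*(-5) = -576*(-20) = 11520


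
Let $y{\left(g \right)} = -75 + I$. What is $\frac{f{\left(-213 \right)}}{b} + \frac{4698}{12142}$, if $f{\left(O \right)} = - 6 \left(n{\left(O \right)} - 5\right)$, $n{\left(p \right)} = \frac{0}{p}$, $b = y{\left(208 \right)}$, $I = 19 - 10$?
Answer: $- \frac{4516}{66781} \approx -0.067624$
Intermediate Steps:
$I = 9$ ($I = 19 - 10 = 9$)
$y{\left(g \right)} = -66$ ($y{\left(g \right)} = -75 + 9 = -66$)
$b = -66$
$n{\left(p \right)} = 0$
$f{\left(O \right)} = 30$ ($f{\left(O \right)} = - 6 \left(0 - 5\right) = \left(-6\right) \left(-5\right) = 30$)
$\frac{f{\left(-213 \right)}}{b} + \frac{4698}{12142} = \frac{30}{-66} + \frac{4698}{12142} = 30 \left(- \frac{1}{66}\right) + 4698 \cdot \frac{1}{12142} = - \frac{5}{11} + \frac{2349}{6071} = - \frac{4516}{66781}$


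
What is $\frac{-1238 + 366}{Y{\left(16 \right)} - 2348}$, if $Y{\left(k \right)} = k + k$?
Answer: $\frac{218}{579} \approx 0.37651$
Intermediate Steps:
$Y{\left(k \right)} = 2 k$
$\frac{-1238 + 366}{Y{\left(16 \right)} - 2348} = \frac{-1238 + 366}{2 \cdot 16 - 2348} = - \frac{872}{32 - 2348} = - \frac{872}{-2316} = \left(-872\right) \left(- \frac{1}{2316}\right) = \frac{218}{579}$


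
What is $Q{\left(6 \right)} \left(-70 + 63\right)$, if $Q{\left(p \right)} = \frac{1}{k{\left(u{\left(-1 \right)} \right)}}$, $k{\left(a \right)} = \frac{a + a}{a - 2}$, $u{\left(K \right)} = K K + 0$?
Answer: $\frac{7}{2} \approx 3.5$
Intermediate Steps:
$u{\left(K \right)} = K^{2}$ ($u{\left(K \right)} = K^{2} + 0 = K^{2}$)
$k{\left(a \right)} = \frac{2 a}{-2 + a}$
$Q{\left(p \right)} = - \frac{1}{2}$ ($Q{\left(p \right)} = \frac{1}{2 \left(-1\right)^{2} \frac{1}{-2 + \left(-1\right)^{2}}} = \frac{1}{2 \cdot 1 \frac{1}{-2 + 1}} = \frac{1}{2 \cdot 1 \frac{1}{-1}} = \frac{1}{2 \cdot 1 \left(-1\right)} = \frac{1}{-2} = - \frac{1}{2}$)
$Q{\left(6 \right)} \left(-70 + 63\right) = - \frac{-70 + 63}{2} = \left(- \frac{1}{2}\right) \left(-7\right) = \frac{7}{2}$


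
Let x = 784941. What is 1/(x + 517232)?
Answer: 1/1302173 ≈ 7.6795e-7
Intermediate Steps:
1/(x + 517232) = 1/(784941 + 517232) = 1/1302173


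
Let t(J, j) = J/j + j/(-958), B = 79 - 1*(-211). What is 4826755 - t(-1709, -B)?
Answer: 670483676389/138910 ≈ 4.8268e+6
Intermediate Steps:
B = 290 (B = 79 + 211 = 290)
t(J, j) = -j/958 + J/j (t(J, j) = J/j + j*(-1/958) = J/j - j/958 = -j/958 + J/j)
4826755 - t(-1709, -B) = 4826755 - (-(-1)*290/958 - 1709/((-1*290))) = 4826755 - (-1/958*(-290) - 1709/(-290)) = 4826755 - (145/479 - 1709*(-1/290)) = 4826755 - (145/479 + 1709/290) = 4826755 - 1*860661/138910 = 4826755 - 860661/138910 = 670483676389/138910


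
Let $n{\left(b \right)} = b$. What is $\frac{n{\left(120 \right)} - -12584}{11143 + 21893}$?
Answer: $\frac{3176}{8259} \approx 0.38455$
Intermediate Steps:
$\frac{n{\left(120 \right)} - -12584}{11143 + 21893} = \frac{120 - -12584}{11143 + 21893} = \frac{120 + 12584}{33036} = 12704 \cdot \frac{1}{33036} = \frac{3176}{8259}$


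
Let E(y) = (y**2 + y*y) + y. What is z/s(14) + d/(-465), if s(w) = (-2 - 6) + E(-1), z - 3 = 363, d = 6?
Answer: -56744/1085 ≈ -52.299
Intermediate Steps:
z = 366 (z = 3 + 363 = 366)
E(y) = y + 2*y**2 (E(y) = (y**2 + y**2) + y = 2*y**2 + y = y + 2*y**2)
s(w) = -7 (s(w) = (-2 - 6) - (1 + 2*(-1)) = -8 - (1 - 2) = -8 - 1*(-1) = -8 + 1 = -7)
z/s(14) + d/(-465) = 366/(-7) + 6/(-465) = 366*(-1/7) + 6*(-1/465) = -366/7 - 2/155 = -56744/1085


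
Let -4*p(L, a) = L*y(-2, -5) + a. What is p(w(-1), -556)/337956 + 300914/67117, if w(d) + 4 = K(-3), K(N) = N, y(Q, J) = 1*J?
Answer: 406817735093/90730371408 ≈ 4.4838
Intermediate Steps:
y(Q, J) = J
w(d) = -7 (w(d) = -4 - 3 = -7)
p(L, a) = -a/4 + 5*L/4 (p(L, a) = -(L*(-5) + a)/4 = -(-5*L + a)/4 = -(a - 5*L)/4 = -a/4 + 5*L/4)
p(w(-1), -556)/337956 + 300914/67117 = (-¼*(-556) + (5/4)*(-7))/337956 + 300914/67117 = (139 - 35/4)*(1/337956) + 300914*(1/67117) = (521/4)*(1/337956) + 300914/67117 = 521/1351824 + 300914/67117 = 406817735093/90730371408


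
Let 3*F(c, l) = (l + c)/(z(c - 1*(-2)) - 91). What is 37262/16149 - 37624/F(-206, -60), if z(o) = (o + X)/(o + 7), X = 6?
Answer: -329734035206/8635101 ≈ -38185.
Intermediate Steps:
z(o) = (6 + o)/(7 + o) (z(o) = (o + 6)/(o + 7) = (6 + o)/(7 + o))
F(c, l) = (c + l)/(3*(-91 + (8 + c)/(9 + c))) (F(c, l) = ((l + c)/((6 + (c - 1*(-2)))/(7 + (c - 1*(-2))) - 91))/3 = ((c + l)/((6 + (c + 2))/(7 + (c + 2)) - 91))/3 = ((c + l)/((6 + (2 + c))/(7 + (2 + c)) - 91))/3 = ((c + l)/((8 + c)/(9 + c) - 91))/3 = ((c + l)/(-91 + (8 + c)/(9 + c)))/3 = (c + l)/(3*(-91 + (8 + c)/(9 + c))))
37262/16149 - 37624/F(-206, -60) = 37262/16149 - 37624*3*(-811 - 90*(-206))/((-206 - 60)*(9 - 206)) = 37262*(1/16149) - 37624/((⅓)*(-197)*(-266)/(-811 + 18540)) = 37262/16149 - 37624/((⅓)*(-197)*(-266)/17729) = 37262/16149 - 37624/((⅓)*(1/17729)*(-197)*(-266)) = 37262/16149 - 37624/52402/53187 = 37262/16149 - 37624*53187/52402 = 37262/16149 - 1000553844/26201 = -329734035206/8635101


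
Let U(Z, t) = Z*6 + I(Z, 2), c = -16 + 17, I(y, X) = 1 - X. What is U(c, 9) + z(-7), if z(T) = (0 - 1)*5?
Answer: 0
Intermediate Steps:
c = 1
U(Z, t) = -1 + 6*Z (U(Z, t) = Z*6 + (1 - 1*2) = 6*Z + (1 - 2) = 6*Z - 1 = -1 + 6*Z)
z(T) = -5 (z(T) = -1*5 = -5)
U(c, 9) + z(-7) = (-1 + 6*1) - 5 = (-1 + 6) - 5 = 5 - 5 = 0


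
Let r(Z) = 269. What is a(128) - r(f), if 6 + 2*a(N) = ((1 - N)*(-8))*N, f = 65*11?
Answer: 64752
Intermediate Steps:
f = 715
a(N) = -3 + N*(-8 + 8*N)/2 (a(N) = -3 + (((1 - N)*(-8))*N)/2 = -3 + ((-8 + 8*N)*N)/2 = -3 + (N*(-8 + 8*N))/2 = -3 + N*(-8 + 8*N)/2)
a(128) - r(f) = (-3 - 4*128 + 4*128²) - 1*269 = (-3 - 512 + 4*16384) - 269 = (-3 - 512 + 65536) - 269 = 65021 - 269 = 64752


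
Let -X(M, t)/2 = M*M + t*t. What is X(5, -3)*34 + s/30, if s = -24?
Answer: -11564/5 ≈ -2312.8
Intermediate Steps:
X(M, t) = -2*M**2 - 2*t**2 (X(M, t) = -2*(M*M + t*t) = -2*(M**2 + t**2) = -2*M**2 - 2*t**2)
X(5, -3)*34 + s/30 = (-2*5**2 - 2*(-3)**2)*34 - 24/30 = (-2*25 - 2*9)*34 - 24*1/30 = (-50 - 18)*34 - 4/5 = -68*34 - 4/5 = -2312 - 4/5 = -11564/5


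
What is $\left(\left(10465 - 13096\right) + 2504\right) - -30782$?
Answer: $30655$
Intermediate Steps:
$\left(\left(10465 - 13096\right) + 2504\right) - -30782 = \left(-2631 + 2504\right) + 30782 = -127 + 30782 = 30655$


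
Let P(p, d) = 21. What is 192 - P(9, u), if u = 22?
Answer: 171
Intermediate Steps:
192 - P(9, u) = 192 - 1*21 = 192 - 21 = 171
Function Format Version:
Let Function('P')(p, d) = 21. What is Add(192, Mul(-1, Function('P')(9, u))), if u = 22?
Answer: 171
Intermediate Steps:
Add(192, Mul(-1, Function('P')(9, u))) = Add(192, Mul(-1, 21)) = Add(192, -21) = 171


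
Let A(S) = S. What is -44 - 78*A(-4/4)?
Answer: 34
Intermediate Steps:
-44 - 78*A(-4/4) = -44 - (-312)/4 = -44 - 78*(-1) = -44 + 78 = 34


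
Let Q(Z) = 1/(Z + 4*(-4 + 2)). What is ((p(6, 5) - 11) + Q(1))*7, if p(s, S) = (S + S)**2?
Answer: 622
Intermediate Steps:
p(s, S) = 4*S**2 (p(s, S) = (2*S)**2 = 4*S**2)
Q(Z) = 1/(-8 + Z) (Q(Z) = 1/(Z + 4*(-2)) = 1/(Z - 8) = 1/(-8 + Z))
((p(6, 5) - 11) + Q(1))*7 = ((4*5**2 - 11) + 1/(-8 + 1))*7 = ((4*25 - 11) + 1/(-7))*7 = ((100 - 11) - 1/7)*7 = (89 - 1/7)*7 = (622/7)*7 = 622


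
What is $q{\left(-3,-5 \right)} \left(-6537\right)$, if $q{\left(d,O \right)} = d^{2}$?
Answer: $-58833$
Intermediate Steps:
$q{\left(-3,-5 \right)} \left(-6537\right) = \left(-3\right)^{2} \left(-6537\right) = 9 \left(-6537\right) = -58833$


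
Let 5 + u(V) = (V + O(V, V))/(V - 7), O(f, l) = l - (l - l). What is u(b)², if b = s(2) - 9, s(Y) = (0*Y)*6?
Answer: 961/64 ≈ 15.016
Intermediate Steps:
s(Y) = 0 (s(Y) = 0*6 = 0)
b = -9 (b = 0 - 9 = -9)
O(f, l) = l (O(f, l) = l - 1*0 = l + 0 = l)
u(V) = -5 + 2*V/(-7 + V) (u(V) = -5 + (V + V)/(V - 7) = -5 + (2*V)/(-7 + V) = -5 + 2*V/(-7 + V))
u(b)² = ((35 - 3*(-9))/(-7 - 9))² = ((35 + 27)/(-16))² = (-1/16*62)² = (-31/8)² = 961/64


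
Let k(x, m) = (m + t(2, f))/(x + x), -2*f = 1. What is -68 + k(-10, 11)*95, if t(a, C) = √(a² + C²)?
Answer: -481/4 - 19*√17/8 ≈ -130.04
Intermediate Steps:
f = -½ (f = -½*1 = -½ ≈ -0.50000)
t(a, C) = √(C² + a²)
k(x, m) = (m + √17/2)/(2*x) (k(x, m) = (m + √((-½)² + 2²))/(x + x) = (m + √(¼ + 4))/((2*x)) = (m + √(17/4))*(1/(2*x)) = (m + √17/2)*(1/(2*x)) = (m + √17/2)/(2*x))
-68 + k(-10, 11)*95 = -68 + ((¼)*(√17 + 2*11)/(-10))*95 = -68 + ((¼)*(-⅒)*(√17 + 22))*95 = -68 + ((¼)*(-⅒)*(22 + √17))*95 = -68 + (-11/20 - √17/40)*95 = -68 + (-209/4 - 19*√17/8) = -481/4 - 19*√17/8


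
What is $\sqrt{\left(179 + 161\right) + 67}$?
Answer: $\sqrt{407} \approx 20.174$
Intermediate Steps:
$\sqrt{\left(179 + 161\right) + 67} = \sqrt{340 + 67} = \sqrt{407}$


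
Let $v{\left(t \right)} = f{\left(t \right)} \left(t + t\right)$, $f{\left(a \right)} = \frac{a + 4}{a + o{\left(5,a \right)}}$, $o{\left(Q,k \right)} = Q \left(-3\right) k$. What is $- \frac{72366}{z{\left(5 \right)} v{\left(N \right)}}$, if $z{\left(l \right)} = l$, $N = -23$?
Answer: $- \frac{506562}{95} \approx -5332.2$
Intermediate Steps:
$o{\left(Q,k \right)} = - 3 Q k$
$f{\left(a \right)} = - \frac{4 + a}{14 a}$ ($f{\left(a \right)} = \frac{a + 4}{a - 15 a} = \frac{4 + a}{a - 15 a} = \frac{4 + a}{\left(-14\right) a} = \left(4 + a\right) \left(- \frac{1}{14 a}\right) = - \frac{4 + a}{14 a}$)
$v{\left(t \right)} = - \frac{4}{7} - \frac{t}{7}$ ($v{\left(t \right)} = \frac{-4 - t}{14 t} \left(t + t\right) = \frac{-4 - t}{14 t} 2 t = - \frac{4}{7} - \frac{t}{7}$)
$- \frac{72366}{z{\left(5 \right)} v{\left(N \right)}} = - \frac{72366}{5 \left(- \frac{4}{7} - - \frac{23}{7}\right)} = - \frac{72366}{5 \left(- \frac{4}{7} + \frac{23}{7}\right)} = - \frac{72366}{5 \cdot \frac{19}{7}} = - \frac{72366}{\frac{95}{7}} = \left(-72366\right) \frac{7}{95} = - \frac{506562}{95}$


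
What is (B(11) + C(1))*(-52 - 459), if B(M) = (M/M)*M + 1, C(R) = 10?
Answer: -11242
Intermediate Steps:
B(M) = 1 + M (B(M) = 1*M + 1 = M + 1 = 1 + M)
(B(11) + C(1))*(-52 - 459) = ((1 + 11) + 10)*(-52 - 459) = (12 + 10)*(-511) = 22*(-511) = -11242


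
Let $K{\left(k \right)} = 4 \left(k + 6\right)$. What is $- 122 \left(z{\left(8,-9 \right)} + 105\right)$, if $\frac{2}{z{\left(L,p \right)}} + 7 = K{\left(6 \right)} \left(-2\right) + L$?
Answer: $- \frac{1216706}{95} \approx -12807.0$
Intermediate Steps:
$K{\left(k \right)} = 24 + 4 k$ ($K{\left(k \right)} = 4 \left(6 + k\right) = 24 + 4 k$)
$z{\left(L,p \right)} = \frac{2}{-103 + L}$ ($z{\left(L,p \right)} = \frac{2}{-7 + \left(\left(24 + 4 \cdot 6\right) \left(-2\right) + L\right)} = \frac{2}{-7 + \left(\left(24 + 24\right) \left(-2\right) + L\right)} = \frac{2}{-7 + \left(48 \left(-2\right) + L\right)} = \frac{2}{-7 + \left(-96 + L\right)} = \frac{2}{-103 + L}$)
$- 122 \left(z{\left(8,-9 \right)} + 105\right) = - 122 \left(\frac{2}{-103 + 8} + 105\right) = - 122 \left(\frac{2}{-95} + 105\right) = - 122 \left(2 \left(- \frac{1}{95}\right) + 105\right) = - 122 \left(- \frac{2}{95} + 105\right) = \left(-122\right) \frac{9973}{95} = - \frac{1216706}{95}$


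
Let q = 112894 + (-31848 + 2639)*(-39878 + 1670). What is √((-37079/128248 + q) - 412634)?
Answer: √4587705656201324334/64124 ≈ 33402.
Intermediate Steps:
q = 1116130366 (q = 112894 - 29209*(-38208) = 112894 + 1116017472 = 1116130366)
√((-37079/128248 + q) - 412634) = √((-37079/128248 + 1116130366) - 412634) = √(143141487141689/128248 - 412634) = √(143088567656457/128248) = √4587705656201324334/64124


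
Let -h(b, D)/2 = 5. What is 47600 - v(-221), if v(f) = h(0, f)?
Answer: 47610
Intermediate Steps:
h(b, D) = -10 (h(b, D) = -2*5 = -10)
v(f) = -10
47600 - v(-221) = 47600 - 1*(-10) = 47600 + 10 = 47610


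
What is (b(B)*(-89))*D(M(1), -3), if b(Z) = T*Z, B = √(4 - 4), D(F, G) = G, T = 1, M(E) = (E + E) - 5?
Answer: 0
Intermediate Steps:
M(E) = -5 + 2*E (M(E) = 2*E - 5 = -5 + 2*E)
B = 0 (B = √0 = 0)
b(Z) = Z (b(Z) = 1*Z = Z)
(b(B)*(-89))*D(M(1), -3) = (0*(-89))*(-3) = 0*(-3) = 0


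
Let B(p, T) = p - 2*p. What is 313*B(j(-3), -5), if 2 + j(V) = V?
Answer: 1565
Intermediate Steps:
j(V) = -2 + V
B(p, T) = -p
313*B(j(-3), -5) = 313*(-(-2 - 3)) = 313*(-1*(-5)) = 313*5 = 1565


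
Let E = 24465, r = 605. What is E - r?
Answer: 23860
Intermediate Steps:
E - r = 24465 - 1*605 = 24465 - 605 = 23860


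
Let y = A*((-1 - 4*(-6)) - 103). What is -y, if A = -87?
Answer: -6960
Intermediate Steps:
y = 6960 (y = -87*((-1 - 4*(-6)) - 103) = -87*((-1 + 24) - 103) = -87*(23 - 103) = -87*(-80) = 6960)
-y = -1*6960 = -6960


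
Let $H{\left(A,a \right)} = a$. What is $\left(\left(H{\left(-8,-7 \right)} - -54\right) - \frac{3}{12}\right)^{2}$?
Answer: $\frac{34969}{16} \approx 2185.6$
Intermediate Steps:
$\left(\left(H{\left(-8,-7 \right)} - -54\right) - \frac{3}{12}\right)^{2} = \left(\left(-7 - -54\right) - \frac{3}{12}\right)^{2} = \left(\left(-7 + 54\right) - \frac{1}{4}\right)^{2} = \left(47 - \frac{1}{4}\right)^{2} = \left(\frac{187}{4}\right)^{2} = \frac{34969}{16}$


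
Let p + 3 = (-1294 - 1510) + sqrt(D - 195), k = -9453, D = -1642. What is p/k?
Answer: 2807/9453 - I*sqrt(1837)/9453 ≈ 0.29694 - 0.004534*I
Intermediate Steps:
p = -2807 + I*sqrt(1837) (p = -3 + ((-1294 - 1510) + sqrt(-1642 - 195)) = -3 + (-2804 + sqrt(-1837)) = -3 + (-2804 + I*sqrt(1837)) = -2807 + I*sqrt(1837) ≈ -2807.0 + 42.86*I)
p/k = (-2807 + I*sqrt(1837))/(-9453) = (-2807 + I*sqrt(1837))*(-1/9453) = 2807/9453 - I*sqrt(1837)/9453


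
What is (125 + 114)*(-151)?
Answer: -36089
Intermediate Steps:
(125 + 114)*(-151) = 239*(-151) = -36089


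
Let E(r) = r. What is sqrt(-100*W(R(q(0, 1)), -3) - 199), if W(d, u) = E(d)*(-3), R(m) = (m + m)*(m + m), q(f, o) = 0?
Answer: I*sqrt(199) ≈ 14.107*I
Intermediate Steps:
R(m) = 4*m**2 (R(m) = (2*m)*(2*m) = 4*m**2)
W(d, u) = -3*d (W(d, u) = d*(-3) = -3*d)
sqrt(-100*W(R(q(0, 1)), -3) - 199) = sqrt(-(-300)*4*0**2 - 199) = sqrt(-(-300)*4*0 - 199) = sqrt(-(-300)*0 - 199) = sqrt(-100*0 - 199) = sqrt(0 - 199) = sqrt(-199) = I*sqrt(199)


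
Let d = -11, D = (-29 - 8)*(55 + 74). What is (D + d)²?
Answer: 22886656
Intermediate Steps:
D = -4773 (D = -37*129 = -4773)
(D + d)² = (-4773 - 11)² = (-4784)² = 22886656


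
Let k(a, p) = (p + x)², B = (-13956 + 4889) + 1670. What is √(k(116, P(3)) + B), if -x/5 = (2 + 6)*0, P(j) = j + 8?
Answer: 2*I*√1819 ≈ 85.299*I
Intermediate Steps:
P(j) = 8 + j
x = 0 (x = -5*(2 + 6)*0 = -40*0 = -5*0 = 0)
B = -7397 (B = -9067 + 1670 = -7397)
k(a, p) = p² (k(a, p) = (p + 0)² = p²)
√(k(116, P(3)) + B) = √((8 + 3)² - 7397) = √(11² - 7397) = √(121 - 7397) = √(-7276) = 2*I*√1819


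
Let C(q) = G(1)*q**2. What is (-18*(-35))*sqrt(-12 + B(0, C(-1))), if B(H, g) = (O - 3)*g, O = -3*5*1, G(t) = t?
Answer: 630*I*sqrt(30) ≈ 3450.7*I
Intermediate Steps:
O = -15 (O = -15*1 = -15)
C(q) = q**2 (C(q) = 1*q**2 = q**2)
B(H, g) = -18*g (B(H, g) = (-15 - 3)*g = -18*g)
(-18*(-35))*sqrt(-12 + B(0, C(-1))) = (-18*(-35))*sqrt(-12 - 18*(-1)**2) = 630*sqrt(-12 - 18*1) = 630*sqrt(-12 - 18) = 630*sqrt(-30) = 630*(I*sqrt(30)) = 630*I*sqrt(30)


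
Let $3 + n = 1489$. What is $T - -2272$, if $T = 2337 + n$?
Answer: $6095$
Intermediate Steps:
$n = 1486$ ($n = -3 + 1489 = 1486$)
$T = 3823$ ($T = 2337 + 1486 = 3823$)
$T - -2272 = 3823 - -2272 = 3823 + 2272 = 6095$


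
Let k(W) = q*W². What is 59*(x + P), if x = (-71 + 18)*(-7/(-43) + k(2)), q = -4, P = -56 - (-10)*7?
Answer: 2165005/43 ≈ 50349.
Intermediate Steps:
P = 14 (P = -56 - 1*(-70) = -56 + 70 = 14)
k(W) = -4*W²
x = 36093/43 (x = (-71 + 18)*(-7/(-43) - 4*2²) = -53*(-7*(-1/43) - 4*4) = -53*(7/43 - 16) = -53*(-681/43) = 36093/43 ≈ 839.37)
59*(x + P) = 59*(36093/43 + 14) = 59*(36695/43) = 2165005/43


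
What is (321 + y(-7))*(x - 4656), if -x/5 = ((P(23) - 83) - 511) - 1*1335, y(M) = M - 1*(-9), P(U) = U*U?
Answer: 757112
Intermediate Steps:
P(U) = U²
y(M) = 9 + M (y(M) = M + 9 = 9 + M)
x = 7000 (x = -5*(((23² - 83) - 511) - 1*1335) = -5*(((529 - 83) - 511) - 1335) = -5*((446 - 511) - 1335) = -5*(-65 - 1335) = -5*(-1400) = 7000)
(321 + y(-7))*(x - 4656) = (321 + (9 - 7))*(7000 - 4656) = (321 + 2)*2344 = 323*2344 = 757112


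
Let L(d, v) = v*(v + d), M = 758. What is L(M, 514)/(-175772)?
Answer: -163452/43943 ≈ -3.7196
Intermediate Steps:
L(d, v) = v*(d + v)
L(M, 514)/(-175772) = (514*(758 + 514))/(-175772) = (514*1272)*(-1/175772) = 653808*(-1/175772) = -163452/43943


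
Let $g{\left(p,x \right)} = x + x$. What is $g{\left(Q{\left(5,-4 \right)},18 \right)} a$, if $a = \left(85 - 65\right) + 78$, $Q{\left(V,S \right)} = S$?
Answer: $3528$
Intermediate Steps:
$a = 98$ ($a = 20 + 78 = 98$)
$g{\left(p,x \right)} = 2 x$
$g{\left(Q{\left(5,-4 \right)},18 \right)} a = 2 \cdot 18 \cdot 98 = 36 \cdot 98 = 3528$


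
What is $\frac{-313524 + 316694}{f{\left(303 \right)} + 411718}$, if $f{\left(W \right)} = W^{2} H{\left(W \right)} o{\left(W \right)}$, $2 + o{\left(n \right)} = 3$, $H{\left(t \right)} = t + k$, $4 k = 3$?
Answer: $\frac{12680}{113194807} \approx 0.00011202$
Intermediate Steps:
$k = \frac{3}{4}$ ($k = \frac{1}{4} \cdot 3 = \frac{3}{4} \approx 0.75$)
$H{\left(t \right)} = \frac{3}{4} + t$ ($H{\left(t \right)} = t + \frac{3}{4} = \frac{3}{4} + t$)
$o{\left(n \right)} = 1$ ($o{\left(n \right)} = -2 + 3 = 1$)
$f{\left(W \right)} = W^{2} \left(\frac{3}{4} + W\right)$ ($f{\left(W \right)} = W^{2} \left(\frac{3}{4} + W\right) 1 = W^{2} \left(\frac{3}{4} + W\right)$)
$\frac{-313524 + 316694}{f{\left(303 \right)} + 411718} = \frac{-313524 + 316694}{303^{2} \left(\frac{3}{4} + 303\right) + 411718} = \frac{3170}{91809 \cdot \frac{1215}{4} + 411718} = \frac{3170}{\frac{111547935}{4} + 411718} = \frac{3170}{\frac{113194807}{4}} = 3170 \cdot \frac{4}{113194807} = \frac{12680}{113194807}$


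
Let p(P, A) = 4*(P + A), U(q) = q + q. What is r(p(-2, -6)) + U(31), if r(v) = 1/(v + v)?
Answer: 3967/64 ≈ 61.984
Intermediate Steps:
U(q) = 2*q
p(P, A) = 4*A + 4*P (p(P, A) = 4*(A + P) = 4*A + 4*P)
r(v) = 1/(2*v)
r(p(-2, -6)) + U(31) = 1/(2*(4*(-6) + 4*(-2))) + 2*31 = 1/(2*(-24 - 8)) + 62 = (½)/(-32) + 62 = (½)*(-1/32) + 62 = -1/64 + 62 = 3967/64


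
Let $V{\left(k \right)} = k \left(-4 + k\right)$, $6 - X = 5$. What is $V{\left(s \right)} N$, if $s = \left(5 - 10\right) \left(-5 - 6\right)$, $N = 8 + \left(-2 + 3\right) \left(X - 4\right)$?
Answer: $14025$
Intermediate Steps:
$X = 1$ ($X = 6 - 5 = 1$)
$N = 5$ ($N = 8 + \left(-2 + 3\right) \left(1 - 4\right) = 8 + 1 \left(-3\right) = 8 - 3 = 5$)
$s = 55$ ($s = \left(-5\right) \left(-11\right) = 55$)
$V{\left(s \right)} N = 55 \left(-4 + 55\right) 5 = 55 \cdot 51 \cdot 5 = 2805 \cdot 5 = 14025$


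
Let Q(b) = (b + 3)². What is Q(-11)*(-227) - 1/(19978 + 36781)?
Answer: -824594753/56759 ≈ -14528.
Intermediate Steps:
Q(b) = (3 + b)²
Q(-11)*(-227) - 1/(19978 + 36781) = (3 - 11)²*(-227) - 1/(19978 + 36781) = (-8)²*(-227) - 1/56759 = 64*(-227) - 1*1/56759 = -14528 - 1/56759 = -824594753/56759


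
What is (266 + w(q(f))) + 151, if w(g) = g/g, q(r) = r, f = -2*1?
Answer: 418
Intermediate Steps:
f = -2
w(g) = 1
(266 + w(q(f))) + 151 = (266 + 1) + 151 = 267 + 151 = 418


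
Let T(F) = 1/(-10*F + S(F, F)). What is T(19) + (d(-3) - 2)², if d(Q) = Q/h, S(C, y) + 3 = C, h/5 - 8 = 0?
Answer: 598543/139200 ≈ 4.2999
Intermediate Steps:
h = 40 (h = 40 + 5*0 = 40 + 0 = 40)
S(C, y) = -3 + C
d(Q) = Q/40
T(F) = 1/(-3 - 9*F) (T(F) = 1/(-10*F + (-3 + F)) = 1/(-3 - 9*F))
T(19) + (d(-3) - 2)² = -1/(3 + 9*19) + ((1/40)*(-3) - 2)² = -1/(3 + 171) + (-3/40 - 2)² = -1/174 + (-83/40)² = -1*1/174 + 6889/1600 = -1/174 + 6889/1600 = 598543/139200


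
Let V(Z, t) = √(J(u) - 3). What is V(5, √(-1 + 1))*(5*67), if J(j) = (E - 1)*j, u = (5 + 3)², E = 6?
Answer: 335*√317 ≈ 5964.5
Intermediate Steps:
u = 64 (u = 8² = 64)
J(j) = 5*j (J(j) = (6 - 1)*j = 5*j)
V(Z, t) = √317 (V(Z, t) = √(5*64 - 3) = √(320 - 3) = √317)
V(5, √(-1 + 1))*(5*67) = √317*(5*67) = √317*335 = 335*√317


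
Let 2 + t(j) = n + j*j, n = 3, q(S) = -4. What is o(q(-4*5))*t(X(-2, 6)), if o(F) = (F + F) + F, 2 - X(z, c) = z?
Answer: -204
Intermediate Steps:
X(z, c) = 2 - z
t(j) = 1 + j**2 (t(j) = -2 + (3 + j*j) = -2 + (3 + j**2) = 1 + j**2)
o(F) = 3*F (o(F) = 2*F + F = 3*F)
o(q(-4*5))*t(X(-2, 6)) = (3*(-4))*(1 + (2 - 1*(-2))**2) = -12*(1 + (2 + 2)**2) = -12*(1 + 4**2) = -12*(1 + 16) = -12*17 = -204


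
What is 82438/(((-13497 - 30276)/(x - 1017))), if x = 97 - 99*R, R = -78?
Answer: -560743276/43773 ≈ -12810.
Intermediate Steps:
x = 7819 (x = 97 - 99*(-78) = 97 + 7722 = 7819)
82438/(((-13497 - 30276)/(x - 1017))) = 82438/(((-13497 - 30276)/(7819 - 1017))) = 82438/((-43773/6802)) = 82438/((-43773*1/6802)) = 82438/(-43773/6802) = 82438*(-6802/43773) = -560743276/43773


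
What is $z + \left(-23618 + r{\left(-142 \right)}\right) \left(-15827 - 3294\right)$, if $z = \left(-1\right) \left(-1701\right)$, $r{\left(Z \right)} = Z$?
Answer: $454316661$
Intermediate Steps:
$z = 1701$
$z + \left(-23618 + r{\left(-142 \right)}\right) \left(-15827 - 3294\right) = 1701 + \left(-23618 - 142\right) \left(-15827 - 3294\right) = 1701 - -454314960 = 1701 + 454314960 = 454316661$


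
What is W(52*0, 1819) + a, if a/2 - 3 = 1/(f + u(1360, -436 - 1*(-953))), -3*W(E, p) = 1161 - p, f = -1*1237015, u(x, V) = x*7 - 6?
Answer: 276596890/1227501 ≈ 225.33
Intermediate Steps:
u(x, V) = -6 + 7*x (u(x, V) = 7*x - 6 = -6 + 7*x)
f = -1237015
W(E, p) = -387 + p/3 (W(E, p) = -(1161 - p)/3 = -387 + p/3)
a = 7365004/1227501 (a = 6 + 2/(-1237015 + (-6 + 7*1360)) = 6 + 2/(-1237015 + (-6 + 9520)) = 6 + 2/(-1237015 + 9514) = 6 + 2/(-1227501) = 6 + 2*(-1/1227501) = 6 - 2/1227501 = 7365004/1227501 ≈ 6.0000)
W(52*0, 1819) + a = (-387 + (⅓)*1819) + 7365004/1227501 = (-387 + 1819/3) + 7365004/1227501 = 658/3 + 7365004/1227501 = 276596890/1227501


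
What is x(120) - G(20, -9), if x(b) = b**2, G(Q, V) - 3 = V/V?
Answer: 14396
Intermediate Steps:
G(Q, V) = 4 (G(Q, V) = 3 + V/V = 3 + 1 = 4)
x(120) - G(20, -9) = 120**2 - 1*4 = 14400 - 4 = 14396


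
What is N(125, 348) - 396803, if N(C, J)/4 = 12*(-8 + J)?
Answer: -380483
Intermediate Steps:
N(C, J) = -384 + 48*J (N(C, J) = 4*(12*(-8 + J)) = 4*(-96 + 12*J) = -384 + 48*J)
N(125, 348) - 396803 = (-384 + 48*348) - 396803 = (-384 + 16704) - 396803 = 16320 - 396803 = -380483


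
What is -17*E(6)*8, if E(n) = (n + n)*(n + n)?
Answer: -19584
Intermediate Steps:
E(n) = 4*n² (E(n) = (2*n)*(2*n) = 4*n²)
-17*E(6)*8 = -68*6²*8 = -68*36*8 = -17*144*8 = -2448*8 = -19584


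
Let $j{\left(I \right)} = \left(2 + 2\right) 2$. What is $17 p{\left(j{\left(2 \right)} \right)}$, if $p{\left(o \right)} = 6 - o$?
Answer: $-34$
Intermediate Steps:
$j{\left(I \right)} = 8$ ($j{\left(I \right)} = 4 \cdot 2 = 8$)
$17 p{\left(j{\left(2 \right)} \right)} = 17 \left(6 - 8\right) = 17 \left(-2\right) = -34$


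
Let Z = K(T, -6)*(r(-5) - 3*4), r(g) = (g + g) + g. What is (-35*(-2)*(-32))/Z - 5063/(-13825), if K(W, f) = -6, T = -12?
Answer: -15073897/1119825 ≈ -13.461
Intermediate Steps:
r(g) = 3*g (r(g) = 2*g + g = 3*g)
Z = 162 (Z = -6*(3*(-5) - 3*4) = -6*(-15 - 12) = -6*(-27) = 162)
(-35*(-2)*(-32))/Z - 5063/(-13825) = (-35*(-2)*(-32))/162 - 5063/(-13825) = (70*(-32))*(1/162) - 5063*(-1/13825) = -2240*1/162 + 5063/13825 = -1120/81 + 5063/13825 = -15073897/1119825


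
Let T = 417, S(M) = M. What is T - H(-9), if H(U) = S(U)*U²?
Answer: 1146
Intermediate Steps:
H(U) = U³ (H(U) = U*U² = U³)
T - H(-9) = 417 - 1*(-9)³ = 417 - 1*(-729) = 417 + 729 = 1146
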